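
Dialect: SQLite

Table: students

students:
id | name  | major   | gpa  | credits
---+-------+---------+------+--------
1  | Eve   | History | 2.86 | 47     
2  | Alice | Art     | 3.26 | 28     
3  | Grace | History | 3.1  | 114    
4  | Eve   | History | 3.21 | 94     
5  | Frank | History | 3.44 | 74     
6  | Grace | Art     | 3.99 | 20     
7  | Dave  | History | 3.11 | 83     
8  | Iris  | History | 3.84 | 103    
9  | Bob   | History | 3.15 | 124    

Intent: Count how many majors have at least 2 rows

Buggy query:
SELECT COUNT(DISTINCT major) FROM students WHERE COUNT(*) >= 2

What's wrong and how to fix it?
Bug: COUNT(*) cannot appear in WHERE; the per-group count doesn't exist yet

Fix: Group first with HAVING COUNT(*) >= 2, then COUNT the resulting groups

Corrected query:
SELECT COUNT(*) FROM (SELECT major FROM students GROUP BY major HAVING COUNT(*) >= 2)

Result:
COUNT(*)
--------
2       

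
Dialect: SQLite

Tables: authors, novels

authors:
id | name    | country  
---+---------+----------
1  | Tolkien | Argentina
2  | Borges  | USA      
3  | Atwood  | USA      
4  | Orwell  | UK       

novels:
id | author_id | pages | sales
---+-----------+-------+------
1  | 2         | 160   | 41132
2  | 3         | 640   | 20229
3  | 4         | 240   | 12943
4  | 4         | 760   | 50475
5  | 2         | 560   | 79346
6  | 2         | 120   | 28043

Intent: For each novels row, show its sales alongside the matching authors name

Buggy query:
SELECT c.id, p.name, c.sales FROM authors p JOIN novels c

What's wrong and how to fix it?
Bug: Missing join condition: each novels row is matched to all authors rows instead of just its own

Fix: Specify the join condition linking the foreign key to the parent id

Corrected query:
SELECT c.id, p.name, c.sales FROM authors p JOIN novels c ON c.author_id = p.id

Result:
id | name   | sales
---+--------+------
1  | Borges | 41132
2  | Atwood | 20229
3  | Orwell | 12943
4  | Orwell | 50475
5  | Borges | 79346
6  | Borges | 28043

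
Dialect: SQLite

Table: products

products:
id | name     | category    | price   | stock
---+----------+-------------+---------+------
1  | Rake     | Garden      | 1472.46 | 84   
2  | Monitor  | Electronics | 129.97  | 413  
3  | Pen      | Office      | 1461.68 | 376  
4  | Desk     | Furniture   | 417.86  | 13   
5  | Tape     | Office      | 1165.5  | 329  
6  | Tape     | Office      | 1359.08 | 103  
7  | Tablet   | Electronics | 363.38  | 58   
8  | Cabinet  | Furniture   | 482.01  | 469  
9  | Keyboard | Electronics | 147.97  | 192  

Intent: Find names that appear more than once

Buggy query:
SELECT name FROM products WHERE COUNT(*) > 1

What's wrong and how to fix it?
Bug: WHERE can't reference COUNT(*); aggregates are computed after WHERE

Fix: GROUP BY name, then filter groups with HAVING COUNT(*) > 1

Corrected query:
SELECT name FROM products GROUP BY name HAVING COUNT(*) > 1

Result:
name
----
Tape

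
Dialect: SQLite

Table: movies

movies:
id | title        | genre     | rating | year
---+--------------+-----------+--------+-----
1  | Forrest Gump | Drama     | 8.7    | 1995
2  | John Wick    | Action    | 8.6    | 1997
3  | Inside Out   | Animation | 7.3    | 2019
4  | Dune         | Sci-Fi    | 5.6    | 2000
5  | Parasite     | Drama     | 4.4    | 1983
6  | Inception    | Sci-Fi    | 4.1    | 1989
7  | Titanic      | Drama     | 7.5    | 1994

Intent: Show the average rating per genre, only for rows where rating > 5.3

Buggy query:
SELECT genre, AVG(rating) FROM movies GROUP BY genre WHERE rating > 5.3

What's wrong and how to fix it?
Bug: WHERE cannot follow GROUP BY

Fix: Place WHERE between FROM and GROUP BY

Corrected query:
SELECT genre, AVG(rating) FROM movies WHERE rating > 5.3 GROUP BY genre

Result:
genre     | AVG(rating)
----------+------------
Action    | 8.6        
Animation | 7.3        
Drama     | 8.1        
Sci-Fi    | 5.6        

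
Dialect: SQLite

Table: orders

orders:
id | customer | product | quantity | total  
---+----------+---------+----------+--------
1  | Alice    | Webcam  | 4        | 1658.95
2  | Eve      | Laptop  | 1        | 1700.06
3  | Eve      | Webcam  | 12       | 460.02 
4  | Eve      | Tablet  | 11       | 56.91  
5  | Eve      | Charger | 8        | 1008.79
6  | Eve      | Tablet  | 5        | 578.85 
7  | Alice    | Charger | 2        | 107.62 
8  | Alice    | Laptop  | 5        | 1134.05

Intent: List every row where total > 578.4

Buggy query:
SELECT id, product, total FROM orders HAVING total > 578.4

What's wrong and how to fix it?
Bug: HAVING filters the output of aggregation, but this query has no GROUP BY and no aggregate functions, so SQLite rejects it (HAVING clause on a non-aggregate query); the condition here is per row

Fix: Use WHERE for row-level filtering

Corrected query:
SELECT id, product, total FROM orders WHERE total > 578.4

Result:
id | product | total  
---+---------+--------
1  | Webcam  | 1658.95
2  | Laptop  | 1700.06
5  | Charger | 1008.79
6  | Tablet  | 578.85 
8  | Laptop  | 1134.05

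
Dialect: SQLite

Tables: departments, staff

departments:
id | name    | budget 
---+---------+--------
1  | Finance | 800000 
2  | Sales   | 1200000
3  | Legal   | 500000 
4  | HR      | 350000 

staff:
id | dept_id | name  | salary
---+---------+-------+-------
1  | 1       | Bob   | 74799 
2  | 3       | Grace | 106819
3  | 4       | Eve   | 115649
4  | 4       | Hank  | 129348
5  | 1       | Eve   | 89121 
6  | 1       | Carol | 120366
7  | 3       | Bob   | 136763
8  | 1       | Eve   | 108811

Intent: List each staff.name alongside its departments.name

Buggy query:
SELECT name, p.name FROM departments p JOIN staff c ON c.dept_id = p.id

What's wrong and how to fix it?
Bug: 'name' exists in both joined tables, so the database can't tell which one is meant

Fix: Prefix ambiguous columns with the table alias

Corrected query:
SELECT c.name, p.name FROM departments p JOIN staff c ON c.dept_id = p.id

Result:
name  | name   
------+--------
Bob   | Finance
Grace | Legal  
Eve   | HR     
Hank  | HR     
Eve   | Finance
Carol | Finance
Bob   | Legal  
Eve   | Finance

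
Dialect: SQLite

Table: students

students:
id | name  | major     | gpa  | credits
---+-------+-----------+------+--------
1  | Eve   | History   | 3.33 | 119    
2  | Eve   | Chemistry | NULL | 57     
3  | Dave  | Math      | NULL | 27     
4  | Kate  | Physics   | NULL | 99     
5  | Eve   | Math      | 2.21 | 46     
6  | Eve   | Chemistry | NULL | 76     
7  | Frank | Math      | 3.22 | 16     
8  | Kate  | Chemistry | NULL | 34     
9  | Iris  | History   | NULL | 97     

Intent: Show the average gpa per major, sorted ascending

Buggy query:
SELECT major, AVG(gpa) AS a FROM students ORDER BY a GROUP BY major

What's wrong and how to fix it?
Bug: GROUP BY must precede ORDER BY

Fix: Move ORDER BY to the end, after GROUP BY

Corrected query:
SELECT major, AVG(gpa) AS a FROM students GROUP BY major ORDER BY a

Result:
major     | a    
----------+------
Chemistry | NULL 
Physics   | NULL 
Math      | 2.715
History   | 3.33 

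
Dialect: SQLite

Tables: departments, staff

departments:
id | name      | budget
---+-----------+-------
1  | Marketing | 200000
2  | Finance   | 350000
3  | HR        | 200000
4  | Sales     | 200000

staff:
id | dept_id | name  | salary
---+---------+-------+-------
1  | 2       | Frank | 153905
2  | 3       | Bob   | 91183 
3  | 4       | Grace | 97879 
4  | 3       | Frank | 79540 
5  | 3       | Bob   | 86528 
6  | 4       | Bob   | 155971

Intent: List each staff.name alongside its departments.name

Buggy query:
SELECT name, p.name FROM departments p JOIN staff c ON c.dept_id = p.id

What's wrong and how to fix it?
Bug: 'name' exists in both joined tables, so the database can't tell which one is meant

Fix: Prefix ambiguous columns with the table alias

Corrected query:
SELECT c.name, p.name FROM departments p JOIN staff c ON c.dept_id = p.id

Result:
name  | name   
------+--------
Frank | Finance
Bob   | HR     
Grace | Sales  
Frank | HR     
Bob   | HR     
Bob   | Sales  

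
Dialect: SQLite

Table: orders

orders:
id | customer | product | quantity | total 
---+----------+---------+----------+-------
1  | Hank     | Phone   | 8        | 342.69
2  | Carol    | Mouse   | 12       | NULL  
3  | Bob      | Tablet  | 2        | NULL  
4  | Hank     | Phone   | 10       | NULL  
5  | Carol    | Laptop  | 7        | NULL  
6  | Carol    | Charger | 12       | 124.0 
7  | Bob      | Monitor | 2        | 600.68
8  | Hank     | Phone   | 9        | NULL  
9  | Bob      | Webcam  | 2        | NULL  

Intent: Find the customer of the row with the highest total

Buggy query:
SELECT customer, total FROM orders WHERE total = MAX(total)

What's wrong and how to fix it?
Bug: WHERE is evaluated per row; an aggregate over the whole table isn't defined there

Fix: Wrap MAX in a scalar subquery so WHERE compares against a single value

Corrected query:
SELECT customer, total FROM orders WHERE total = (SELECT MAX(total) FROM orders)

Result:
customer | total 
---------+-------
Bob      | 600.68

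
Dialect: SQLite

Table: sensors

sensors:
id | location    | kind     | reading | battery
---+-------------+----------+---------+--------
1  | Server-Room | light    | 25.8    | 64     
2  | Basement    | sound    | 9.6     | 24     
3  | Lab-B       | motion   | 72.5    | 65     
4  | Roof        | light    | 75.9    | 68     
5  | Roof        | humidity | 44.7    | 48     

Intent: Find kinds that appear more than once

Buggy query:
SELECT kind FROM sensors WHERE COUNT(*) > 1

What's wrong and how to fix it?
Bug: COUNT(*) is an aggregate and cannot be used in WHERE

Fix: Group first, then use HAVING for the count condition

Corrected query:
SELECT kind FROM sensors GROUP BY kind HAVING COUNT(*) > 1

Result:
kind 
-----
light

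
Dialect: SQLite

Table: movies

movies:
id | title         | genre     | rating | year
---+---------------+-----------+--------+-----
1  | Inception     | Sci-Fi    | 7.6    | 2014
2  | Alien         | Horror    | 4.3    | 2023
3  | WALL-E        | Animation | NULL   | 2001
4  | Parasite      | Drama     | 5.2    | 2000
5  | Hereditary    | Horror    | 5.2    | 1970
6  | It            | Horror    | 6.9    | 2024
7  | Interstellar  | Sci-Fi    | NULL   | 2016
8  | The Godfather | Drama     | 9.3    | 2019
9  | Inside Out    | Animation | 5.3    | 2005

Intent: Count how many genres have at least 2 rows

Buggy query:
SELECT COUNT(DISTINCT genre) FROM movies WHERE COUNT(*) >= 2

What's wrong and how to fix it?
Bug: WHERE filters individual rows, not groups, so a group-level COUNT is invalid there

Fix: Use a subquery that GROUPs and filters with HAVING, then count its rows

Corrected query:
SELECT COUNT(*) FROM (SELECT genre FROM movies GROUP BY genre HAVING COUNT(*) >= 2)

Result:
COUNT(*)
--------
4       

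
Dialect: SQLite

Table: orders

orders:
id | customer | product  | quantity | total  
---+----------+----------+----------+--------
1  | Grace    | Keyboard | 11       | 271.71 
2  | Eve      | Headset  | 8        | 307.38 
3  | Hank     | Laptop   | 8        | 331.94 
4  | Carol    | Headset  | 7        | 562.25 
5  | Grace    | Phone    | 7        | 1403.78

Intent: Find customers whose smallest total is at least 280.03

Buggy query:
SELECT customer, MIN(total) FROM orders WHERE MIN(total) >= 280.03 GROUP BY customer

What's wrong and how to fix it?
Bug: Aggregates like MIN are computed per group after WHERE runs

Fix: Use HAVING for the per-group MIN condition

Corrected query:
SELECT customer, MIN(total) FROM orders GROUP BY customer HAVING MIN(total) >= 280.03

Result:
customer | MIN(total)
---------+-----------
Carol    | 562.25    
Eve      | 307.38    
Hank     | 331.94    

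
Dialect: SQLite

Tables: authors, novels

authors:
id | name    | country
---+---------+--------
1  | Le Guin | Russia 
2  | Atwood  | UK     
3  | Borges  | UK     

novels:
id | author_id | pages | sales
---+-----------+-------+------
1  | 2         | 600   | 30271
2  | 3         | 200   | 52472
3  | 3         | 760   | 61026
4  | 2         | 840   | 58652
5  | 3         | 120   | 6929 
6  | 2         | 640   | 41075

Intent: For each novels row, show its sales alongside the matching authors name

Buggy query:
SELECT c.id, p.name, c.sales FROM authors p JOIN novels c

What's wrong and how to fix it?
Bug: JOIN with no ON clause produces a cartesian product; every novels row pairs with every authors row

Fix: Add ON c.author_id = p.id to the JOIN

Corrected query:
SELECT c.id, p.name, c.sales FROM authors p JOIN novels c ON c.author_id = p.id

Result:
id | name   | sales
---+--------+------
1  | Atwood | 30271
2  | Borges | 52472
3  | Borges | 61026
4  | Atwood | 58652
5  | Borges | 6929 
6  | Atwood | 41075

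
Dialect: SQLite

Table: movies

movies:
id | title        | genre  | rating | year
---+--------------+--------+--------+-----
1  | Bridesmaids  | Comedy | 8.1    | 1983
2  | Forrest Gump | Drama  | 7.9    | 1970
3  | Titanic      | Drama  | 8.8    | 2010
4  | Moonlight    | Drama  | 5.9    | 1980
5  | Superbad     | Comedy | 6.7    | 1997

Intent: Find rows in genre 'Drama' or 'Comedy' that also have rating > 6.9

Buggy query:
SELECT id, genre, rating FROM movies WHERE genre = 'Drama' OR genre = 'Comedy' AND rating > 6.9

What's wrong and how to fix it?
Bug: Without parentheses, AND is evaluated before OR, so the rating filter only applies to the 'Comedy' branch

Fix: Group the OR with parentheses (or use IN), then AND the threshold

Corrected query:
SELECT id, genre, rating FROM movies WHERE (genre = 'Drama' OR genre = 'Comedy') AND rating > 6.9

Result:
id | genre  | rating
---+--------+-------
1  | Comedy | 8.1   
2  | Drama  | 7.9   
3  | Drama  | 8.8   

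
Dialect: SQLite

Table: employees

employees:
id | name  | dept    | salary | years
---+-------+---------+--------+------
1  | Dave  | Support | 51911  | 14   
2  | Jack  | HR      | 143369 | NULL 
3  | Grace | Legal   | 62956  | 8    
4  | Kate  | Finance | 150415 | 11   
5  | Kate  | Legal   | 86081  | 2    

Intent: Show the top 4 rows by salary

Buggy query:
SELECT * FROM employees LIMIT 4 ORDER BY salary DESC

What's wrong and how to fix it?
Bug: LIMIT must come after ORDER BY

Fix: Swap the clauses: ORDER BY first, then LIMIT

Corrected query:
SELECT * FROM employees ORDER BY salary DESC LIMIT 4

Result:
id | name  | dept    | salary | years
---+-------+---------+--------+------
4  | Kate  | Finance | 150415 | 11   
2  | Jack  | HR      | 143369 | NULL 
5  | Kate  | Legal   | 86081  | 2    
3  | Grace | Legal   | 62956  | 8    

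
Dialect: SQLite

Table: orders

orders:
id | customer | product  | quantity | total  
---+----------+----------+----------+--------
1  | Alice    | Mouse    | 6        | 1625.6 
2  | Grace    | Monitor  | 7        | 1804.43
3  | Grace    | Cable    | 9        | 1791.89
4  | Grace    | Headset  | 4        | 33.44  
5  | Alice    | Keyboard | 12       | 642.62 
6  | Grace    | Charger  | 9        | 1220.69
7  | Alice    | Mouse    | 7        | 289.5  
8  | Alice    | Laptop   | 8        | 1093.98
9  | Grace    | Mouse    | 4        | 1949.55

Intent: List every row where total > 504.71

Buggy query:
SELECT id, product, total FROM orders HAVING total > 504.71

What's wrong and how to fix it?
Bug: This is a non-aggregate query (no GROUP BY, no aggregates), so in SQLite the HAVING clause is invalid here; a row-level condition belongs in WHERE

Fix: Replace HAVING with WHERE since the condition applies to individual rows

Corrected query:
SELECT id, product, total FROM orders WHERE total > 504.71

Result:
id | product  | total  
---+----------+--------
1  | Mouse    | 1625.6 
2  | Monitor  | 1804.43
3  | Cable    | 1791.89
5  | Keyboard | 642.62 
6  | Charger  | 1220.69
8  | Laptop   | 1093.98
9  | Mouse    | 1949.55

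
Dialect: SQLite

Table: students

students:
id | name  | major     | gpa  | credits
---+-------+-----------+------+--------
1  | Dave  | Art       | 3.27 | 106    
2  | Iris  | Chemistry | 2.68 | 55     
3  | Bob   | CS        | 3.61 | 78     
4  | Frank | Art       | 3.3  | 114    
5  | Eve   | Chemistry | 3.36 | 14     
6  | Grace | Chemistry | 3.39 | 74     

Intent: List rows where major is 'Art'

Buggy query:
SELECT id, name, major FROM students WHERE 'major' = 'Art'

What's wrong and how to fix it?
Bug: 'major' in single quotes is a string literal, not the column; the comparison is literal-vs-literal and never true

Fix: Reference the column as major without single quotes

Corrected query:
SELECT id, name, major FROM students WHERE major = 'Art'

Result:
id | name  | major
---+-------+------
1  | Dave  | Art  
4  | Frank | Art  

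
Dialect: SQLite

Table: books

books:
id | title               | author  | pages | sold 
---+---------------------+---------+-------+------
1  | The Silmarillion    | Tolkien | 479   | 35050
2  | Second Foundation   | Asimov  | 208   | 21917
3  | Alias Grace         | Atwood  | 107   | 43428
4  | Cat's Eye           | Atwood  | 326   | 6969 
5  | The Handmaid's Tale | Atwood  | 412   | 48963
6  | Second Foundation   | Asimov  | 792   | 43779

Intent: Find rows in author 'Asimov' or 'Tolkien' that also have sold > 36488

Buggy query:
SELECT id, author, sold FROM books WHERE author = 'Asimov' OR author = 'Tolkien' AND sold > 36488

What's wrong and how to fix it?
Bug: Without parentheses, AND is evaluated before OR, so the sold filter only applies to the 'Tolkien' branch

Fix: Add parentheses around the OR so the AND applies to both alternatives

Corrected query:
SELECT id, author, sold FROM books WHERE (author = 'Asimov' OR author = 'Tolkien') AND sold > 36488

Result:
id | author | sold 
---+--------+------
6  | Asimov | 43779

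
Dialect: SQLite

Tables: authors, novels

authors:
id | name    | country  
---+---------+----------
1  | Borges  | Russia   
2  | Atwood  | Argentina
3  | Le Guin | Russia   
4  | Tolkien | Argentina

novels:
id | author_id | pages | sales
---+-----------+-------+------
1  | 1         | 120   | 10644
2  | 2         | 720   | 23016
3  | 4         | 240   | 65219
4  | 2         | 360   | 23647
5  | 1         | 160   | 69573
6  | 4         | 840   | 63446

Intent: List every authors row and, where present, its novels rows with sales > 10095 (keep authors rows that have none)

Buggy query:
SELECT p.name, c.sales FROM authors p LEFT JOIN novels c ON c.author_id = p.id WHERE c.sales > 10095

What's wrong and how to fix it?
Bug: A WHERE condition on the right-hand table after LEFT JOIN drops unmatched parents

Fix: Put 'c.sales > 10095' in the JOIN's ON clause instead of WHERE

Corrected query:
SELECT p.name, c.sales FROM authors p LEFT JOIN novels c ON c.author_id = p.id AND c.sales > 10095

Result:
name    | sales
--------+------
Borges  | 10644
Borges  | 69573
Atwood  | 23016
Atwood  | 23647
Le Guin | NULL 
Tolkien | 63446
Tolkien | 65219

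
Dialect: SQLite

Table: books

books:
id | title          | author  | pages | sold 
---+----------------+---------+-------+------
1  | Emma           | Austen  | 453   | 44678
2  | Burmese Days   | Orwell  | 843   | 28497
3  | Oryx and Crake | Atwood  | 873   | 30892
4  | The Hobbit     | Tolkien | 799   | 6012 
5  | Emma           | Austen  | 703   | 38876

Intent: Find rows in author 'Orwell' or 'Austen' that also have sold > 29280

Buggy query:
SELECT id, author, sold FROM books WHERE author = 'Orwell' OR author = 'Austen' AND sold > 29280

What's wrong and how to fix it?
Bug: Without parentheses, AND is evaluated before OR, so the sold filter only applies to the 'Austen' branch

Fix: Group the OR with parentheses (or use IN), then AND the threshold

Corrected query:
SELECT id, author, sold FROM books WHERE (author = 'Orwell' OR author = 'Austen') AND sold > 29280

Result:
id | author | sold 
---+--------+------
1  | Austen | 44678
5  | Austen | 38876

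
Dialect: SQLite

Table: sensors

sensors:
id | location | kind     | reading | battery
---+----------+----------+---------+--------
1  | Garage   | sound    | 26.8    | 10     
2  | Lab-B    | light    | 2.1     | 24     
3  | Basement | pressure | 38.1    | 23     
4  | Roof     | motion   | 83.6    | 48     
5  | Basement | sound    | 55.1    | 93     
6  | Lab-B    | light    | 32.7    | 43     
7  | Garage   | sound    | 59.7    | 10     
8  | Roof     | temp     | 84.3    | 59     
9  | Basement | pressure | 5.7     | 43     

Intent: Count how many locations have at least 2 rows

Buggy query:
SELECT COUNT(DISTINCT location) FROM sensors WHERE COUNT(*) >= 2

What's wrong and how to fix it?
Bug: COUNT(*) cannot appear in WHERE; the per-group count doesn't exist yet

Fix: Use a subquery that GROUPs and filters with HAVING, then count its rows

Corrected query:
SELECT COUNT(*) FROM (SELECT location FROM sensors GROUP BY location HAVING COUNT(*) >= 2)

Result:
COUNT(*)
--------
4       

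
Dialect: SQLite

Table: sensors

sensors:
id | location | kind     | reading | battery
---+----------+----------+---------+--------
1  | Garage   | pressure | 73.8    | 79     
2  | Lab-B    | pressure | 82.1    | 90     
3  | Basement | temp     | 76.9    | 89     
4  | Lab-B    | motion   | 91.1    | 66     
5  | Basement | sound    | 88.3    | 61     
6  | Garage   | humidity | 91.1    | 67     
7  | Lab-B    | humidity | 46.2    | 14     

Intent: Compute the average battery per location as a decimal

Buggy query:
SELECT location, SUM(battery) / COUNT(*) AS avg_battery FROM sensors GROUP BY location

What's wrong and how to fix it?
Bug: SUM(battery) and COUNT(*) are both integers; the division truncates the fractional part

Fix: Multiply by 1.0 (or CAST to REAL) to force floating-point division

Corrected query:
SELECT location, SUM(battery) * 1.0 / COUNT(*) AS avg_battery FROM sensors GROUP BY location

Result:
location | avg_battery
---------+------------
Basement | 75         
Garage   | 73         
Lab-B    | 56.666667  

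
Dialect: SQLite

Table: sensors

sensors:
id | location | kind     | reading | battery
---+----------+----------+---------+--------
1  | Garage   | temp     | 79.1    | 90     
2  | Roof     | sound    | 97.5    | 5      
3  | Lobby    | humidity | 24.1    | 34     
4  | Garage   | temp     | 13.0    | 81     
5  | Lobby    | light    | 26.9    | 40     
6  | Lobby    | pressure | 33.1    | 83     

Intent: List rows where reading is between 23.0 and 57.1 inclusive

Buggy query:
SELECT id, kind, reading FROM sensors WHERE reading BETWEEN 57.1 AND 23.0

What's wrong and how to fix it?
Bug: BETWEEN expects the lower bound first; with 57.1 AND 23.0 the range is empty

Fix: Write BETWEEN 23.0 AND 57.1

Corrected query:
SELECT id, kind, reading FROM sensors WHERE reading BETWEEN 23.0 AND 57.1

Result:
id | kind     | reading
---+----------+--------
3  | humidity | 24.1   
5  | light    | 26.9   
6  | pressure | 33.1   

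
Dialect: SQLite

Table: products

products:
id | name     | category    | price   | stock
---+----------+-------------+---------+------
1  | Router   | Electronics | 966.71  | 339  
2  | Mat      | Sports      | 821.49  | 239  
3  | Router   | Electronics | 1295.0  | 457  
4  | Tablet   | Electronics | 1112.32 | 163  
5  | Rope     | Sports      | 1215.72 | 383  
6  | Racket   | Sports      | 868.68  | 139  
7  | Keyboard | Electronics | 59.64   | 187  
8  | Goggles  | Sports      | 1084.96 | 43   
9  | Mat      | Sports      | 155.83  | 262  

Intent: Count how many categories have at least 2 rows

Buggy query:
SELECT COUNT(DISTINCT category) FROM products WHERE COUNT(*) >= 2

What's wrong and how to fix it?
Bug: COUNT(*) cannot appear in WHERE; the per-group count doesn't exist yet

Fix: Use a subquery that GROUPs and filters with HAVING, then count its rows

Corrected query:
SELECT COUNT(*) FROM (SELECT category FROM products GROUP BY category HAVING COUNT(*) >= 2)

Result:
COUNT(*)
--------
2       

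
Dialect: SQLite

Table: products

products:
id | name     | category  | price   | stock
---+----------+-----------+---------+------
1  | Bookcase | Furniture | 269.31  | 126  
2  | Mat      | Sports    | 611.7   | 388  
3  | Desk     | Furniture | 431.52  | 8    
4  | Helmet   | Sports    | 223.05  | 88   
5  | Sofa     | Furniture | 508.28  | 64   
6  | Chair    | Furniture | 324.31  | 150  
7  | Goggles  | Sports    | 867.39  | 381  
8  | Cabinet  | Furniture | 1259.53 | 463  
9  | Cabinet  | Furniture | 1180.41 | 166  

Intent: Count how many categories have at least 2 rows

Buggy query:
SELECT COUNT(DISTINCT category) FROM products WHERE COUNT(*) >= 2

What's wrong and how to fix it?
Bug: COUNT(*) cannot appear in WHERE; the per-group count doesn't exist yet

Fix: Use a subquery that GROUPs and filters with HAVING, then count its rows

Corrected query:
SELECT COUNT(*) FROM (SELECT category FROM products GROUP BY category HAVING COUNT(*) >= 2)

Result:
COUNT(*)
--------
2       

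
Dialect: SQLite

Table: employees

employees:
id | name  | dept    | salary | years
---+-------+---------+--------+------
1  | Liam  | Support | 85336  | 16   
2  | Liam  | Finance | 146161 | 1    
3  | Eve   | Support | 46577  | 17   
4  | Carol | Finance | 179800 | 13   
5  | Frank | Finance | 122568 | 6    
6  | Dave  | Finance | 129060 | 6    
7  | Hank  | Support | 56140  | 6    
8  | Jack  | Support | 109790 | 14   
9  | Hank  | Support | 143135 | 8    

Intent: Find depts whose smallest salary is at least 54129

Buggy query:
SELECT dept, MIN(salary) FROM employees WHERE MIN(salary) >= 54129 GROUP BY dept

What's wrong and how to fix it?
Bug: Aggregates like MIN are computed per group after WHERE runs

Fix: Replace WHERE with HAVING after the GROUP BY

Corrected query:
SELECT dept, MIN(salary) FROM employees GROUP BY dept HAVING MIN(salary) >= 54129

Result:
dept    | MIN(salary)
--------+------------
Finance | 122568     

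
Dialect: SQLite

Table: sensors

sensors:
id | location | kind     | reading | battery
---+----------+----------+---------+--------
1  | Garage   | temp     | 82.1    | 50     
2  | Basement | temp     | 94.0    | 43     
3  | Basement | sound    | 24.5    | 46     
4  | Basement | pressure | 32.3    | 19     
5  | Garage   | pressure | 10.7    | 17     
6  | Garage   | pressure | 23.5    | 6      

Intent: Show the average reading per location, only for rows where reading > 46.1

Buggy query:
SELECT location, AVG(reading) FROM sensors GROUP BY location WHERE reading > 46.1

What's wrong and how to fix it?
Bug: Row-level WHERE must come before GROUP BY in the clause order

Fix: Place WHERE between FROM and GROUP BY

Corrected query:
SELECT location, AVG(reading) FROM sensors WHERE reading > 46.1 GROUP BY location

Result:
location | AVG(reading)
---------+-------------
Basement | 94          
Garage   | 82.1        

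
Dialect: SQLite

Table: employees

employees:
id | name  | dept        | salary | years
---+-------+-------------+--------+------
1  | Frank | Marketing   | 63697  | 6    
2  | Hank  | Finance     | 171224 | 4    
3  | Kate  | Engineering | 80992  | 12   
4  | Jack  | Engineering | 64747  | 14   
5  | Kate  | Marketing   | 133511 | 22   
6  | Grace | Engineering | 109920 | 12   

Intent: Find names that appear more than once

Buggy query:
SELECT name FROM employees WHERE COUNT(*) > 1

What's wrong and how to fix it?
Bug: COUNT(*) is an aggregate and cannot be used in WHERE

Fix: GROUP BY name, then filter groups with HAVING COUNT(*) > 1

Corrected query:
SELECT name FROM employees GROUP BY name HAVING COUNT(*) > 1

Result:
name
----
Kate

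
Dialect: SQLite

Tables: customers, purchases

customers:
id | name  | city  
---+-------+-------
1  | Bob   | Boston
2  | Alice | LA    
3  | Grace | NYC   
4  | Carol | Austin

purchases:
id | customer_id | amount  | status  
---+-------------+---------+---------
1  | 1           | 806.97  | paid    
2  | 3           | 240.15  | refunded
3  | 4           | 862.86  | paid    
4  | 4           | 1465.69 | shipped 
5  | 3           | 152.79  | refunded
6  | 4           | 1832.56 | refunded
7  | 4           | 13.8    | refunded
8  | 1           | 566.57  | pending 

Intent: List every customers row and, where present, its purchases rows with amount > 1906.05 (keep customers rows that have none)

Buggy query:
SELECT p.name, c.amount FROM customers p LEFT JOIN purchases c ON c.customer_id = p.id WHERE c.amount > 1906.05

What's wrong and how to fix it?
Bug: Filtering c.amount in WHERE discards the NULL rows produced by LEFT JOIN, turning it into an inner join

Fix: Put 'c.amount > 1906.05' in the JOIN's ON clause instead of WHERE

Corrected query:
SELECT p.name, c.amount FROM customers p LEFT JOIN purchases c ON c.customer_id = p.id AND c.amount > 1906.05

Result:
name  | amount
------+-------
Bob   | NULL  
Alice | NULL  
Grace | NULL  
Carol | NULL  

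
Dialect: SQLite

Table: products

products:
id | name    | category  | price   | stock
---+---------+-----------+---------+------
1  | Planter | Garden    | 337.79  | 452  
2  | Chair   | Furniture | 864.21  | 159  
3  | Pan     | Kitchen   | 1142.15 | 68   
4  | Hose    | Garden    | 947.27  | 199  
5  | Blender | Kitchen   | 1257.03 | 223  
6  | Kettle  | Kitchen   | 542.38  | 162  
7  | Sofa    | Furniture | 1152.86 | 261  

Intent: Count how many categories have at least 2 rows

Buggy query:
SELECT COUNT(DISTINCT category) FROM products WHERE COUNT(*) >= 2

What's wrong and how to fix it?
Bug: COUNT(*) cannot appear in WHERE; the per-group count doesn't exist yet

Fix: Use a subquery that GROUPs and filters with HAVING, then count its rows

Corrected query:
SELECT COUNT(*) FROM (SELECT category FROM products GROUP BY category HAVING COUNT(*) >= 2)

Result:
COUNT(*)
--------
3       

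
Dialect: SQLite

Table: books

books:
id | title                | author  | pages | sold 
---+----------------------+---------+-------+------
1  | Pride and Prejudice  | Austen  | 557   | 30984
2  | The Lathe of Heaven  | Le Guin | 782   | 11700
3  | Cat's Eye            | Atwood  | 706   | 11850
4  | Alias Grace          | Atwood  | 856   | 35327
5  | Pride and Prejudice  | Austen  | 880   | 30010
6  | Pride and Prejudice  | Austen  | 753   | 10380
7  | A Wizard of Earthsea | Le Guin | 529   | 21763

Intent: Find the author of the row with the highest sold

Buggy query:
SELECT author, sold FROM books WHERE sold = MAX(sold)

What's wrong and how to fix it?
Bug: WHERE is evaluated per row; an aggregate over the whole table isn't defined there

Fix: Wrap MAX in a scalar subquery so WHERE compares against a single value

Corrected query:
SELECT author, sold FROM books WHERE sold = (SELECT MAX(sold) FROM books)

Result:
author | sold 
-------+------
Atwood | 35327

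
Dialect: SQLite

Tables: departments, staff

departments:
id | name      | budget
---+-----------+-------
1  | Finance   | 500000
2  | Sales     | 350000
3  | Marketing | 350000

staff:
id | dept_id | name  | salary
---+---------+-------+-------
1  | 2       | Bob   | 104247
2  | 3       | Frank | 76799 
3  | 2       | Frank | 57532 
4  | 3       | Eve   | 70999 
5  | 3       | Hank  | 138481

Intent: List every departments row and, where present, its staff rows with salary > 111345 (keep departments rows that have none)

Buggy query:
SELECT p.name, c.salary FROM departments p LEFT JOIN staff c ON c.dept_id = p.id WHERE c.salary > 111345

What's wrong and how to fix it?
Bug: A WHERE condition on the right-hand table after LEFT JOIN drops unmatched parents

Fix: Move the right-table condition into the ON clause so unmatched parents are kept

Corrected query:
SELECT p.name, c.salary FROM departments p LEFT JOIN staff c ON c.dept_id = p.id AND c.salary > 111345

Result:
name      | salary
----------+-------
Finance   | NULL  
Sales     | NULL  
Marketing | 138481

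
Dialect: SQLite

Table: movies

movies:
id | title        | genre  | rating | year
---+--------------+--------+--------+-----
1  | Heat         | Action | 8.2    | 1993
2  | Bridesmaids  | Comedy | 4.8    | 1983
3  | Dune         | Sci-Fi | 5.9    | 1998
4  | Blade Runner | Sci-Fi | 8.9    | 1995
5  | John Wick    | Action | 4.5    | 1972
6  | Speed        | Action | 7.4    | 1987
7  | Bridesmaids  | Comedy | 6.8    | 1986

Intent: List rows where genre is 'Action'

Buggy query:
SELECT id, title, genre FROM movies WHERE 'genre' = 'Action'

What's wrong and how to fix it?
Bug: 'genre' in single quotes is a string literal, not the column; the comparison is literal-vs-literal and never true

Fix: Remove the quotes around the column name (or use double quotes for an identifier)

Corrected query:
SELECT id, title, genre FROM movies WHERE genre = 'Action'

Result:
id | title     | genre 
---+-----------+-------
1  | Heat      | Action
5  | John Wick | Action
6  | Speed     | Action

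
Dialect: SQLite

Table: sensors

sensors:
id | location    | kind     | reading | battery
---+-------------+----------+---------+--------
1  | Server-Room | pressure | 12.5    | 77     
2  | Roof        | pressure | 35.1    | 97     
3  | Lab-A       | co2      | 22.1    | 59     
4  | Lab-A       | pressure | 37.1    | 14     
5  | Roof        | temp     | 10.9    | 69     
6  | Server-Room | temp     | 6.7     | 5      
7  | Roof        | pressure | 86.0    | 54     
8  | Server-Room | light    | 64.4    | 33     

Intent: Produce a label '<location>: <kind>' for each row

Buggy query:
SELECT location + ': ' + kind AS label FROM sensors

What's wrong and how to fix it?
Bug: SQLite uses || for string concatenation; + coerces text to numbers (yielding 0)

Fix: Use the || operator for string concatenation

Corrected query:
SELECT location || ': ' || kind AS label FROM sensors

Result:
label                
---------------------
Server-Room: pressure
Roof: pressure       
Lab-A: co2           
Lab-A: pressure      
Roof: temp           
Server-Room: temp    
Roof: pressure       
Server-Room: light   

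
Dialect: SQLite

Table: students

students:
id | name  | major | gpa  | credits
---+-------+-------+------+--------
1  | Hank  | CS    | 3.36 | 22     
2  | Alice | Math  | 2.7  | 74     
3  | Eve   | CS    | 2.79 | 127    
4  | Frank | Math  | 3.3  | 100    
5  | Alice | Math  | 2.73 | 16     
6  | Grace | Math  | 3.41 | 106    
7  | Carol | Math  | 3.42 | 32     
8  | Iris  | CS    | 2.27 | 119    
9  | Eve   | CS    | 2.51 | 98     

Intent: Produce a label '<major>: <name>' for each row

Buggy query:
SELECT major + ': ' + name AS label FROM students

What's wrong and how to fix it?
Bug: SQLite uses || for string concatenation; + coerces text to numbers (yielding 0)

Fix: Use the || operator for string concatenation

Corrected query:
SELECT major || ': ' || name AS label FROM students

Result:
label      
-----------
CS: Hank   
Math: Alice
CS: Eve    
Math: Frank
Math: Alice
Math: Grace
Math: Carol
CS: Iris   
CS: Eve    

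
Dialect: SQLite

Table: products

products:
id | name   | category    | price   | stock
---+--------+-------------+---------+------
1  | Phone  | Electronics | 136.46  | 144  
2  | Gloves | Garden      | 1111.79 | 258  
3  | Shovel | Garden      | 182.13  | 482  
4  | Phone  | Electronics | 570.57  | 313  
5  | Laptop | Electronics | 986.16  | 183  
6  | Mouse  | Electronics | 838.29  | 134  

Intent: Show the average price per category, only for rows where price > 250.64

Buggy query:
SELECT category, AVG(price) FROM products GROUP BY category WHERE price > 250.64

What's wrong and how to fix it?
Bug: WHERE cannot follow GROUP BY

Fix: Place WHERE between FROM and GROUP BY

Corrected query:
SELECT category, AVG(price) FROM products WHERE price > 250.64 GROUP BY category

Result:
category    | AVG(price)
------------+-----------
Electronics | 798.34    
Garden      | 1111.79   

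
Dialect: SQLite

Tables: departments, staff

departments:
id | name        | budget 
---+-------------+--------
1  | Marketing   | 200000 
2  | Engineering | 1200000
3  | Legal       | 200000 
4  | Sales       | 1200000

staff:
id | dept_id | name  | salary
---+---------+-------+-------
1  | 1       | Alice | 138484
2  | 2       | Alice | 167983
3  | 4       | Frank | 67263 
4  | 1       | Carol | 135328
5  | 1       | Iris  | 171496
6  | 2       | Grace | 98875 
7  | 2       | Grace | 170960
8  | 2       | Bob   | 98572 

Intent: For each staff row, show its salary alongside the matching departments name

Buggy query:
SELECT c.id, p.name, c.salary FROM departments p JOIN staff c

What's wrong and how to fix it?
Bug: JOIN with no ON clause produces a cartesian product; every staff row pairs with every departments row

Fix: Specify the join condition linking the foreign key to the parent id

Corrected query:
SELECT c.id, p.name, c.salary FROM departments p JOIN staff c ON c.dept_id = p.id

Result:
id | name        | salary
---+-------------+-------
1  | Marketing   | 138484
2  | Engineering | 167983
3  | Sales       | 67263 
4  | Marketing   | 135328
5  | Marketing   | 171496
6  | Engineering | 98875 
7  | Engineering | 170960
8  | Engineering | 98572 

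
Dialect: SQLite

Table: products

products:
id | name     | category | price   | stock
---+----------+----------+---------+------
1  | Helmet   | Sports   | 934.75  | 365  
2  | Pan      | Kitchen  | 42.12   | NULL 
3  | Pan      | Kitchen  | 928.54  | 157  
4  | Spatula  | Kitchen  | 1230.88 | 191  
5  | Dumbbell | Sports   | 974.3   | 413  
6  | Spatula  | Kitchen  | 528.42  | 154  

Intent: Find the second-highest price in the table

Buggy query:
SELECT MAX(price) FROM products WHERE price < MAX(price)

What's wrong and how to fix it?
Bug: MAX(price) on the right of the comparison is an aggregate-in-WHERE error

Fix: Put the inner MAX in a scalar subquery

Corrected query:
SELECT MAX(price) FROM products WHERE price < (SELECT MAX(price) FROM products)

Result:
MAX(price)
----------
974.3     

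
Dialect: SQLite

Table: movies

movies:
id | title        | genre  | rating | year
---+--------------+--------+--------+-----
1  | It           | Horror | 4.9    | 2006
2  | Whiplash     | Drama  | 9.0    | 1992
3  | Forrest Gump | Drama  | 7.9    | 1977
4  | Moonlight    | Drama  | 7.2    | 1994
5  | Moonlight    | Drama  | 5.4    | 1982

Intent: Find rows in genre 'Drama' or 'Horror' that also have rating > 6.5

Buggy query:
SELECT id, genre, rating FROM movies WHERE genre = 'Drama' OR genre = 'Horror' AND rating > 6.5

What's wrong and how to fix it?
Bug: AND binds tighter than OR, so this parses as genre = 'Drama' OR (genre = 'Horror' AND rating > 6.5)

Fix: Add parentheses around the OR so the AND applies to both alternatives

Corrected query:
SELECT id, genre, rating FROM movies WHERE (genre = 'Drama' OR genre = 'Horror') AND rating > 6.5

Result:
id | genre | rating
---+-------+-------
2  | Drama | 9     
3  | Drama | 7.9   
4  | Drama | 7.2   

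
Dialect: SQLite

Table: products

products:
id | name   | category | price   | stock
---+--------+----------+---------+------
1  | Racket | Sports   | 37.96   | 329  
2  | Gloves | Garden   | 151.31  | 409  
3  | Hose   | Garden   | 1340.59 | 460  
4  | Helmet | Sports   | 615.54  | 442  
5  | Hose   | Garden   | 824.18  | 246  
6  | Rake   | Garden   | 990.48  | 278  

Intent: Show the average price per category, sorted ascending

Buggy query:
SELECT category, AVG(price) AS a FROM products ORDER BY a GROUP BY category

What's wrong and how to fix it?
Bug: GROUP BY must precede ORDER BY

Fix: Reorder: SELECT … FROM … GROUP BY … ORDER BY …

Corrected query:
SELECT category, AVG(price) AS a FROM products GROUP BY category ORDER BY a

Result:
category | a     
---------+-------
Sports   | 326.75
Garden   | 826.64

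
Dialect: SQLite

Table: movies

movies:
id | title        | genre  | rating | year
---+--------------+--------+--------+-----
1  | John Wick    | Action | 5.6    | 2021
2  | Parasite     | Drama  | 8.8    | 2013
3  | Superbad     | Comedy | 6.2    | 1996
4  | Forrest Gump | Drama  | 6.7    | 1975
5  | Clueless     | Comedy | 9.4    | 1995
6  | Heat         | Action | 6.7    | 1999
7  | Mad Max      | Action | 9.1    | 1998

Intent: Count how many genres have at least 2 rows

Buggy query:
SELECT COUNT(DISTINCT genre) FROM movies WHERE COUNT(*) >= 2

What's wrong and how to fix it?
Bug: COUNT(*) cannot appear in WHERE; the per-group count doesn't exist yet

Fix: Group first with HAVING COUNT(*) >= 2, then COUNT the resulting groups

Corrected query:
SELECT COUNT(*) FROM (SELECT genre FROM movies GROUP BY genre HAVING COUNT(*) >= 2)

Result:
COUNT(*)
--------
3       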